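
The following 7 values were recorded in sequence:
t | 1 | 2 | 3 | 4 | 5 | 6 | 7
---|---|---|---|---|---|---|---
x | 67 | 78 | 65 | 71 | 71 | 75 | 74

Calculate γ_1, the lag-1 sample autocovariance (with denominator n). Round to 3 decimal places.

Mean x̄ = (67 + 78 + 65 + 71 + 71 + 75 + 74)/7 = 71.5714
Deviations: -4.5714, 6.4286, -6.5714, -0.5714, -0.5714, 3.4286, 2.4286
Σ_{t=1}^{6}(x_t−x̄)(x_{t+1}−x̄) = -61.1837
γ_1 = -61.1837 / 7 = -8.741

-8.741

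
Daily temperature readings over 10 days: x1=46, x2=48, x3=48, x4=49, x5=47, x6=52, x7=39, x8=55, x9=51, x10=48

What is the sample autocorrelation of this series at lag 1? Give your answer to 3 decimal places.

Mean x̄ = (46 + 48 + 48 + 49 + 47 + 52 + 39 + 55 + 51 + 48)/10 = 48.3000
Numerator Σ_{t=1}^{9}(x_t−x̄)(x_{t+1}−x̄) = -84.5900
Denominator Σ(x_t−x̄)² = 160.1000
r_1 = -84.5900 / 160.1000 = -0.528

-0.528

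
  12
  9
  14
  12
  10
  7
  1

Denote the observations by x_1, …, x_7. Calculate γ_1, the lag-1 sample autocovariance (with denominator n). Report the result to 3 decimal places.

4.274

Mean x̄ = (12 + 9 + 14 + 12 + 10 + 7 + 1)/7 = 9.2857
Deviations: 2.7143, -0.2857, 4.7143, 2.7143, 0.7143, -2.2857, -8.2857
Σ_{t=1}^{6}(x_t−x̄)(x_{t+1}−x̄) = 29.9184
γ_1 = 29.9184 / 7 = 4.274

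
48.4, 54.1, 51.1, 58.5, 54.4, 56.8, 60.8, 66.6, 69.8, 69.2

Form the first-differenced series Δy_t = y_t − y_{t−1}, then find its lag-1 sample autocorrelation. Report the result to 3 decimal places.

First differences Δy: 5.7, -3.0, 7.4, -4.1, 2.4, 4.0, 5.8, 3.2, -0.6
Mean of differences = 2.3111
Numerator Σ(Δy_t−Δȳ)(Δy_{t+1}−Δȳ) = -71.6657
Denominator Σ(Δy_t−Δȳ)² = 130.9889
r_1(Δy) = -71.6657 / 130.9889 = -0.547

-0.547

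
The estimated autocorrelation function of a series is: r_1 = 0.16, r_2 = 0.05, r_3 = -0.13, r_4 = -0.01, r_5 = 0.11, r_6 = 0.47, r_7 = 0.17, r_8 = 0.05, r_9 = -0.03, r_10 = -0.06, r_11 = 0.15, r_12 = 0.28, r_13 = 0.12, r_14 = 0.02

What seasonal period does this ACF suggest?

6

The largest autocorrelation is r_6 = 0.47, with a weaker echo at lag 12 (0.28); the remaining lags stay at or below 0.17.
The dominant spike at lag 6 indicates a seasonal period of 6.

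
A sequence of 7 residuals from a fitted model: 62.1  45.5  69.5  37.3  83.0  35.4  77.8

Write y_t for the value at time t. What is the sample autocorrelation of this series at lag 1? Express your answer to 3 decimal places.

-0.864

Mean ȳ = (62.1 + 45.5 + 69.5 + 37.3 + 83.0 + 35.4 + 77.8)/7 = 58.6571
Deviations from mean: 3.4429, -13.1571, 10.8429, -21.3571, 24.3429, -23.2571, 19.1429
Σ(y_t−ȳ)(y_{t+1}−ȳ) = (-45.2982) + (-142.6610) + (-231.5724) + (-519.8939) + (-566.1453) + (-445.2082) = -1950.7790
Denominator Σ(y_t−ȳ)² = 2258.5771
r_1 = -1950.7790 / 2258.5771 = -0.864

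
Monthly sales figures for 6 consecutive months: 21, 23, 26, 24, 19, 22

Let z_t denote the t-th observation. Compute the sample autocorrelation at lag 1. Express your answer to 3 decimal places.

Mean z̄ = (21 + 23 + 26 + 24 + 19 + 22)/6 = 22.5000
Σ(z_t−z̄)(z_{t+1}−z̄) = (-0.7500) + (1.7500) + (5.2500) + (-5.2500) + (1.7500) = 2.7500
Denominator Σ(z_t−z̄)² = 29.5000
r_1 = 2.7500 / 29.5000 = 0.093

0.093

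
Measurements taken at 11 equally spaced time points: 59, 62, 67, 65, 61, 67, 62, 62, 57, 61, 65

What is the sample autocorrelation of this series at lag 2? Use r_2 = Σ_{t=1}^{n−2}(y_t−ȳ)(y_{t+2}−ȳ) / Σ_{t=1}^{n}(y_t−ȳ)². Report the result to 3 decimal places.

-0.242

Mean ȳ = (59 + 62 + 67 + 65 + 61 + 67 + 62 + 62 + 57 + 61 + 65)/11 = 62.5455
Numerator Σ_{t=1}^{9}(y_t−ȳ)(y_{t+2}−ȳ) = -24.4132
Denominator Σ(y_t−ȳ)² = 100.7273
r_2 = -24.4132 / 100.7273 = -0.242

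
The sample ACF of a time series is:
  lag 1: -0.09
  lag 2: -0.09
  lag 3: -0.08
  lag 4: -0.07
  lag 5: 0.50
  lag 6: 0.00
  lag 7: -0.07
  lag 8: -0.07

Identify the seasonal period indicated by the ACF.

The largest autocorrelation is r_5 = 0.50; the remaining lags stay at or below 0.00.
The dominant spike at lag 5 indicates a seasonal period of 5.

5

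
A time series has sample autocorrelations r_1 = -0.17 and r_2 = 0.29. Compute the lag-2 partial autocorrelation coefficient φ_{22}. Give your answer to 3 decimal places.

0.269

φ_{22} = (r_2 − r_1²) / (1 − r_1²)
r_1² = (-0.17)² = 0.0289
Numerator = 0.29 − 0.0289 = 0.2611; denominator = 1 − 0.0289 = 0.9711
φ_{22} = 0.2611 / 0.9711 = 0.269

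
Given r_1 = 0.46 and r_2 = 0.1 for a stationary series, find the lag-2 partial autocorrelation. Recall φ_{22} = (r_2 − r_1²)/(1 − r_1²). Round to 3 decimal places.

φ_{22} = (r_2 − r_1²) / (1 − r_1²)
r_1² = (0.46)² = 0.2116
Numerator = 0.1 − 0.2116 = -0.1116; denominator = 1 − 0.2116 = 0.7884
φ_{22} = -0.1116 / 0.7884 = -0.142

-0.142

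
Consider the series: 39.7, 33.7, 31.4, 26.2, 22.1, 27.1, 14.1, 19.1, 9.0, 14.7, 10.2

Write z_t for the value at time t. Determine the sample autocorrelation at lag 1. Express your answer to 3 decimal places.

Mean z̄ = (39.7 + 33.7 + 31.4 + 26.2 + 22.1 + 27.1 + 14.1 + 19.1 + 9.0 + 14.7 + 10.2)/11 = 22.4818
Numerator Σ_{t=1}^{10}(z_t−z̄)(z_{t+1}−z̄) = 558.8969
Denominator Σ(z_t−z̄)² = 1011.9964
r_1 = 558.8969 / 1011.9964 = 0.552

0.552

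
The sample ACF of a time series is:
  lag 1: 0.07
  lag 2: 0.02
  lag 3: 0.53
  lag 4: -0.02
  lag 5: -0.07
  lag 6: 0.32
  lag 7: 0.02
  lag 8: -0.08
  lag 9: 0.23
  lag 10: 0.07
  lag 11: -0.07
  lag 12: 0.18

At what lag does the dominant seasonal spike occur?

The largest autocorrelation is r_3 = 0.53, with weaker echoes at lags 6 (0.32), 9 (0.23) and 12 (0.18); the remaining lags stay at or below 0.07.
The dominant spike at lag 3 indicates a seasonal period of 3.

3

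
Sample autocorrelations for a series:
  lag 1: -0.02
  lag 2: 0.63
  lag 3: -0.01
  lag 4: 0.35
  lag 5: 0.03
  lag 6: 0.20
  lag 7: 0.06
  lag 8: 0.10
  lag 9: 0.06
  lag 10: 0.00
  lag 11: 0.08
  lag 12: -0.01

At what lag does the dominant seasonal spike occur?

The largest autocorrelation is r_2 = 0.63, with weaker echoes at lags 4 (0.35) and 6 (0.20); the remaining lags stay at or below 0.10.
The dominant spike at lag 2 indicates a seasonal period of 2.

2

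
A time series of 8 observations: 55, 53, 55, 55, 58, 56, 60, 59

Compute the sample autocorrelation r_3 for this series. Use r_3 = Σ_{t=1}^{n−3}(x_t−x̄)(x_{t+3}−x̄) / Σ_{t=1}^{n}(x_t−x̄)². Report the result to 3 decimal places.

-0.095

Mean x̄ = (55 + 53 + 55 + 55 + 58 + 56 + 60 + 59)/8 = 56.3750
Numerator Σ_{t=1}^{5}(x_t−x̄)(x_{t+3}−x̄) = -3.7969
Denominator Σ(x_t−x̄)² = 39.8750
r_3 = -3.7969 / 39.8750 = -0.095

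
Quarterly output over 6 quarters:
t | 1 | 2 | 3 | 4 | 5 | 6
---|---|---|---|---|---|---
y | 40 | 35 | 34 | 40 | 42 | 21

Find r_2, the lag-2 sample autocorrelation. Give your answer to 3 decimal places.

-0.283

Mean ȳ = (40 + 35 + 34 + 40 + 42 + 21)/6 = 35.3333
Deviations from mean: 4.6667, -0.3333, -1.3333, 4.6667, 6.6667, -14.3333
Numerator Σ_{t=1}^{4}(y_t−ȳ)(y_{t+2}−ȳ) = -83.5556
Denominator Σ(y_t−ȳ)² = 295.3333
r_2 = -83.5556 / 295.3333 = -0.283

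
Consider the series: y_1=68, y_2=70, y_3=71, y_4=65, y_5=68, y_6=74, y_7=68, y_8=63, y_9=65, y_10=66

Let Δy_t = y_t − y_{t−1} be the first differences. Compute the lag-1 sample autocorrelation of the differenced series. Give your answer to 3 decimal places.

First differences Δy: 2, 1, -6, 3, 6, -6, -5, 2, 1
Mean of differences = -0.2222
Numerator Σ(Δy_t−Δȳ)(Δy_{t+1}−Δȳ) = -19.1605
Denominator Σ(Δy_t−Δȳ)² = 151.5556
r_1(Δy) = -19.1605 / 151.5556 = -0.126

-0.126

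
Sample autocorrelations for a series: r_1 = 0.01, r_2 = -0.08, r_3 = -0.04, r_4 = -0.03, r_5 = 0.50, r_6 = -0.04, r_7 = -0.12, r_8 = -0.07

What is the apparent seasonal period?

The largest autocorrelation is r_5 = 0.50; the remaining lags stay at or below 0.01.
The dominant spike at lag 5 indicates a seasonal period of 5.

5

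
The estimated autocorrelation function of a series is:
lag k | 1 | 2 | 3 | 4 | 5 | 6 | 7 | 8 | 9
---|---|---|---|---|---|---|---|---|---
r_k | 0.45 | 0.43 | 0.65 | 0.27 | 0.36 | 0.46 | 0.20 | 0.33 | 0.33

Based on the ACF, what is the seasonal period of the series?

3

The largest autocorrelation is r_3 = 0.65, with a weaker echo at lag 6 (0.46); the remaining lags stay at or below 0.45. The elevated value at lag 1 (0.45), dropping to 0.43 at lag 2, reflects decaying short-term dependence rather than seasonality.
The dominant spike at lag 3 indicates a seasonal period of 3.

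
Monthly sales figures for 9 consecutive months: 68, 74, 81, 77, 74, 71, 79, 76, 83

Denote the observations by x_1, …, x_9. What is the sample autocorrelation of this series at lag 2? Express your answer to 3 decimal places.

-0.231

Mean x̄ = (68 + 74 + 81 + 77 + 74 + 71 + 79 + 76 + 83)/9 = 75.8889
Σ(x_t−x̄)(x_{t+2}−x̄) = (-40.3210) + (-2.0988) + (-9.6543) + (-5.4321) + (-5.8765) + (-0.5432) + (22.1235) = -41.8025
Denominator Σ(x_t−x̄)² = 180.8889
r_2 = -41.8025 / 180.8889 = -0.231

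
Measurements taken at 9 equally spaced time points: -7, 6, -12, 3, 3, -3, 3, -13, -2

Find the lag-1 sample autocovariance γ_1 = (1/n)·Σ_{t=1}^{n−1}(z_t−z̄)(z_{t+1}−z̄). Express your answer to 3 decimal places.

-23.306

Mean z̄ = (-7 + 6 − 12 + 3 + 3 − 3 + 3 − 13 − 2)/9 = -2.4444
Σ_{t=1}^{8}(z_t−z̄)(z_{t+1}−z̄) = -209.7531
γ_1 = -209.7531 / 9 = -23.306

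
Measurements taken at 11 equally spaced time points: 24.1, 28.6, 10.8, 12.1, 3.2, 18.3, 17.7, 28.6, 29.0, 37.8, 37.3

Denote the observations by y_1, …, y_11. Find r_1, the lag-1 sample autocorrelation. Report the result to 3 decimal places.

Mean ȳ = (24.1 + 28.6 + 10.8 + 12.1 + 3.2 + 18.3 + 17.7 + 28.6 + 29.0 + 37.8 + 37.3)/11 = 22.5000
Numerator Σ_{t=1}^{10}(y_t−ȳ)(y_{t+1}−ȳ) = 698.2700
Denominator Σ(y_t−ȳ)² = 1230.5800
r_1 = 698.2700 / 1230.5800 = 0.567

0.567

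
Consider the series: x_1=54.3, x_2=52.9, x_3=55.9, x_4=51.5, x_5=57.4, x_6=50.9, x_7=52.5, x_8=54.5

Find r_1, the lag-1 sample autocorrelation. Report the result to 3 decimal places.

Mean x̄ = (54.3 + 52.9 + 55.9 + 51.5 + 57.4 + 50.9 + 52.5 + 54.5)/8 = 53.7375
Deviations from mean: 0.5625, -0.8375, 2.1625, -2.2375, 3.6625, -2.8375, -1.2375, 0.7625
Σ(x_t−x̄)(x_{t+1}−x̄) = (-0.4711) + (-1.8111) + (-4.8386) + (-8.1948) + (-10.3923) + (3.5114) + (-0.9436) = -23.1402
Denominator Σ(x_t−x̄)² = 34.2788
r_1 = -23.1402 / 34.2788 = -0.675

-0.675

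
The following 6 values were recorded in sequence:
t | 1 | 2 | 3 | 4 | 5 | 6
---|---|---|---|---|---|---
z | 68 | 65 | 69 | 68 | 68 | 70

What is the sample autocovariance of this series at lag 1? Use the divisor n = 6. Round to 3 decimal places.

-0.500

Mean z̄ = (68 + 65 + 69 + 68 + 68 + 70)/6 = 68.0000
Deviations: 0.0000, -3.0000, 1.0000, 0.0000, 0.0000, 2.0000
Σ_{t=1}^{5}(z_t−z̄)(z_{t+1}−z̄) = -3.0000
γ_1 = -3.0000 / 6 = -0.500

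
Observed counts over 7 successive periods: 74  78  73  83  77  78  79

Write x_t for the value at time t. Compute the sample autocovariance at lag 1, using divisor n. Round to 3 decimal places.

-4.414

Mean x̄ = (74 + 78 + 73 + 83 + 77 + 78 + 79)/7 = 77.4286
Deviations: -3.4286, 0.5714, -4.4286, 5.5714, -0.4286, 0.5714, 1.5714
Σ_{t=1}^{6}(x_t−x̄)(x_{t+1}−x̄) = -30.8980
γ_1 = -30.8980 / 7 = -4.414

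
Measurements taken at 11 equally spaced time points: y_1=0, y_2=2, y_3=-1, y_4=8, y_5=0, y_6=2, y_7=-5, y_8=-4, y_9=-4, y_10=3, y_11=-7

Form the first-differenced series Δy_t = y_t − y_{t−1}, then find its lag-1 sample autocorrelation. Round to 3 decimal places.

First differences Δy: 2, -3, 9, -8, 2, -7, 1, 0, 7, -10
Mean of differences = -0.7000
Numerator Σ(Δy_t−Δȳ)(Δy_{t+1}−Δȳ) = -211.7900
Denominator Σ(Δy_t−Δȳ)² = 356.1000
r_1(Δy) = -211.7900 / 356.1000 = -0.595

-0.595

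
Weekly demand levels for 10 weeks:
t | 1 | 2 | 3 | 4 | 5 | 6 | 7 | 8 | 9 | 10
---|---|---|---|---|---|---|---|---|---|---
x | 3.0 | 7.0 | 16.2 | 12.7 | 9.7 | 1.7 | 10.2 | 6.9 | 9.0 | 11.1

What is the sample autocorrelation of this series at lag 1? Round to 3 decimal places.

Mean x̄ = (3.0 + 7.0 + 16.2 + 12.7 + 9.7 + 1.7 + 10.2 + 6.9 + 9.0 + 11.1)/10 = 8.7500
Numerator Σ_{t=1}^{9}(x_t−x̄)(x_{t+1}−x̄) = 10.7275
Denominator Σ(x_t−x̄)² = 168.9450
r_1 = 10.7275 / 168.9450 = 0.063

0.063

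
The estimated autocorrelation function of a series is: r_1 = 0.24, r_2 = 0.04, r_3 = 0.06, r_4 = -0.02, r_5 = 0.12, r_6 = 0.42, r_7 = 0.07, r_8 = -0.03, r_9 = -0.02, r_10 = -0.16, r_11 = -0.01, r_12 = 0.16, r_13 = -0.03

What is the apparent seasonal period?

6

The largest autocorrelation is r_6 = 0.42; the remaining lags stay at or below 0.24. The elevated value at lag 1 (0.24), dropping to 0.04 at lag 2, reflects decaying short-term dependence rather than seasonality.
The dominant spike at lag 6 indicates a seasonal period of 6.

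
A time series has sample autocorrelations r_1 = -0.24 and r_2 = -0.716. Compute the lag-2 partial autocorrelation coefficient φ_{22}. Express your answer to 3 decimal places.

-0.821

φ_{22} = (r_2 − r_1²) / (1 − r_1²)
r_1² = (-0.24)² = 0.0576
Numerator = -0.716 − 0.0576 = -0.7736; denominator = 1 − 0.0576 = 0.9424
φ_{22} = -0.7736 / 0.9424 = -0.821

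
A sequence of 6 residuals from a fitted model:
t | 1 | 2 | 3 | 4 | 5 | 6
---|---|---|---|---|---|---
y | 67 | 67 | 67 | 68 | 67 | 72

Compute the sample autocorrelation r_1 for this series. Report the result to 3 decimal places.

Mean ȳ = (67 + 67 + 67 + 68 + 67 + 72)/6 = 68.0000
Deviations from mean: -1.0000, -1.0000, -1.0000, 0.0000, -1.0000, 4.0000
Σ(y_t−ȳ)(y_{t+1}−ȳ) = (1.0000) + (1.0000) + (0.0000) + (0.0000) + (-4.0000) = -2.0000
Denominator Σ(y_t−ȳ)² = 20.0000
r_1 = -2.0000 / 20.0000 = -0.100

-0.100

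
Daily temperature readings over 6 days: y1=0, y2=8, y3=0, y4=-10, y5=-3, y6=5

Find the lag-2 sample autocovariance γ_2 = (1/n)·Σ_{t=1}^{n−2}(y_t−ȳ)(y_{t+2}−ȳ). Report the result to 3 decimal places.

-21.667

Mean ȳ = (0 + 8 + 0 − 10 − 3 + 5)/6 = 0.0000
Σ_{t=1}^{4}(y_t−ȳ)(y_{t+2}−ȳ) = -130.0000
γ_2 = -130.0000 / 6 = -21.667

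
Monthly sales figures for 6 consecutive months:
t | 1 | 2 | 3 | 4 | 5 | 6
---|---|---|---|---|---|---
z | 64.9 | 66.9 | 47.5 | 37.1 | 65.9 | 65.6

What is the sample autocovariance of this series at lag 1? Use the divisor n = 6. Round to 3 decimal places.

13.683

Mean z̄ = (64.9 + 66.9 + 47.5 + 37.1 + 65.9 + 65.6)/6 = 57.9833
Σ_{t=1}^{5}(z_t−z̄)(z_{t+1}−z̄) = 82.0964
γ_1 = 82.0964 / 6 = 13.683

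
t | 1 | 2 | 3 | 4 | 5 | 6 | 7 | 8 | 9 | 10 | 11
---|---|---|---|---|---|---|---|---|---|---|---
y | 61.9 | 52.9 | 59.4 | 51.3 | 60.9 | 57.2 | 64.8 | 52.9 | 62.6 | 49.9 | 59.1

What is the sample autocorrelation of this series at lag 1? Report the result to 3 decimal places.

Mean ȳ = (61.9 + 52.9 + 59.4 + 51.3 + 60.9 + 57.2 + 64.8 + 52.9 + 62.6 + 49.9 + 59.1)/11 = 57.5364
Numerator Σ_{t=1}^{10}(y_t−ȳ)(y_{t+1}−ȳ) = -172.8077
Denominator Σ(y_t−ȳ)² = 254.9855
r_1 = -172.8077 / 254.9855 = -0.678

-0.678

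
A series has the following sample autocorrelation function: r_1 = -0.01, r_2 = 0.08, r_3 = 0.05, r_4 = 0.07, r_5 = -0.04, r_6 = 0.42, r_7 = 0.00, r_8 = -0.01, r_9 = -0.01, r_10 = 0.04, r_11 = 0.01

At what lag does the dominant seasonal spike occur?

6

The largest autocorrelation is r_6 = 0.42; the remaining lags stay at or below 0.08.
The dominant spike at lag 6 indicates a seasonal period of 6.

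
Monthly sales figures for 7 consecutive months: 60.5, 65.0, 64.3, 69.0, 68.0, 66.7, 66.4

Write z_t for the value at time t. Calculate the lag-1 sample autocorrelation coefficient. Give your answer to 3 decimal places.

0.225

Mean z̄ = (60.5 + 65.0 + 64.3 + 69.0 + 68.0 + 66.7 + 66.4)/7 = 65.7000
Deviations from mean: -5.2000, -0.7000, -1.4000, 3.3000, 2.3000, 1.0000, 0.7000
Σ(z_t−z̄)(z_{t+1}−z̄) = (3.6400) + (0.9800) + (-4.6200) + (7.5900) + (2.3000) + (0.7000) = 10.5900
Denominator Σ(z_t−z̄)² = 47.1600
r_1 = 10.5900 / 47.1600 = 0.225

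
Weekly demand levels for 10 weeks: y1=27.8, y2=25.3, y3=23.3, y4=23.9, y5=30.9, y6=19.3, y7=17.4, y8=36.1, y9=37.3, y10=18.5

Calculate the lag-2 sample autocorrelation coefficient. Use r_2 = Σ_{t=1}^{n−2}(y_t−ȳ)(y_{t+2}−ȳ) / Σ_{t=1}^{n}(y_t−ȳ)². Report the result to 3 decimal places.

-0.642

Mean ȳ = (27.8 + 25.3 + 23.3 + 23.9 + 30.9 + 19.3 + 17.4 + 36.1 + 37.3 + 18.5)/10 = 25.9800
Numerator Σ_{t=1}^{8}(y_t−ȳ)(y_{t+2}−ȳ) = -285.3928
Denominator Σ(y_t−ȳ)² = 444.2360
r_2 = -285.3928 / 444.2360 = -0.642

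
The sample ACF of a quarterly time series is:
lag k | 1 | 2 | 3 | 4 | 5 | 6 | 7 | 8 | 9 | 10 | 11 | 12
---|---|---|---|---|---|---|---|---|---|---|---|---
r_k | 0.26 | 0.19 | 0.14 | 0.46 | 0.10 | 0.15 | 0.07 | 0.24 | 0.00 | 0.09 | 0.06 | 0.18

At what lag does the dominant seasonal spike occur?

4

The largest autocorrelation is r_4 = 0.46; the remaining lags stay at or below 0.26. The elevated value at lag 1 (0.26), dropping to 0.19 at lag 2, reflects decaying short-term dependence rather than seasonality.
The dominant spike at lag 4 indicates a seasonal period of 4.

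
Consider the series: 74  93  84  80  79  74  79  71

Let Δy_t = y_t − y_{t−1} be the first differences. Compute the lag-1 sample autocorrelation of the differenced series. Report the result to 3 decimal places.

-0.345

First differences Δy: 19, -9, -4, -1, -5, 5, -8
Mean of differences = -0.4286
Numerator Σ(Δy_t−Δȳ)(Δy_{t+1}−Δȳ) = -197.1837
Denominator Σ(Δy_t−Δȳ)² = 571.7143
r_1(Δy) = -197.1837 / 571.7143 = -0.345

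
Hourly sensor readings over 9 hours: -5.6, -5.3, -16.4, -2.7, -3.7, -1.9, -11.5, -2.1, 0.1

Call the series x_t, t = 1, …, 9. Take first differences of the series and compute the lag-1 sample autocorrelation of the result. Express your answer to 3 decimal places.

First differences Δx: 0.3, -11.1, 13.7, -1.0, 1.8, -9.6, 9.4, 2.2
Mean of differences = 0.7125
Numerator Σ(Δx_t−Δx̄)(Δx_{t+1}−Δx̄) = -260.5277
Denominator Σ(Δx_t−Δx̄)² = 496.5288
r_1(Δx) = -260.5277 / 496.5288 = -0.525

-0.525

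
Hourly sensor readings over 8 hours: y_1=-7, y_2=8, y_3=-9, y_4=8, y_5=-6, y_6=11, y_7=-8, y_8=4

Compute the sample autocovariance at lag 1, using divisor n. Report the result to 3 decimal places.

Mean ȳ = (-7 + 8 − 9 + 8 − 6 + 11 − 8 + 4)/8 = 0.1250
Deviations: -7.1250, 7.8750, -9.1250, 7.8750, -6.1250, 10.8750, -8.1250, 3.8750
Σ_{t=1}^{7}(y_t−ȳ)(y_{t+1}−ȳ) = -434.5156
γ_1 = -434.5156 / 8 = -54.314

-54.314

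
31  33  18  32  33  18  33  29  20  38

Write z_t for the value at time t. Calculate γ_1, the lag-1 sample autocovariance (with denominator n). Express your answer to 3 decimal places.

-23.425

Mean z̄ = (31 + 33 + 18 + 32 + 33 + 18 + 33 + 29 + 20 + 38)/10 = 28.5000
Σ_{t=1}^{9}(z_t−z̄)(z_{t+1}−z̄) = -234.2500
γ_1 = -234.2500 / 10 = -23.425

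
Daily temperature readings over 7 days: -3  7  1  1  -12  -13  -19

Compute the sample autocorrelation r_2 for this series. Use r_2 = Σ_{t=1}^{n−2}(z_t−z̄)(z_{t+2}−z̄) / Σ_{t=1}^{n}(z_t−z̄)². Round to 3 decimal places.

Mean z̄ = (-3 + 7 + 1 + 1 − 12 − 13 − 19)/7 = -5.4286
Deviations from mean: 2.4286, 12.4286, 6.4286, 6.4286, -6.5714, -7.5714, -13.5714
Σ(z_t−z̄)(z_{t+2}−z̄) = (15.6122) + (79.8980) + (-42.2449) + (-48.6735) + (89.1837) = 93.7755
Denominator Σ(z_t−z̄)² = 527.7143
r_2 = 93.7755 / 527.7143 = 0.178

0.178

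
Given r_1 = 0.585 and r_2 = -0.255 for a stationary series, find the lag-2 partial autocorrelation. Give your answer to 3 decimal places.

-0.908

φ_{22} = (r_2 − r_1²) / (1 − r_1²)
r_1² = (0.585)² = 0.342225
Numerator = -0.255 − 0.3422 = -0.5972; denominator = 1 − 0.3422 = 0.6578
φ_{22} = -0.5972 / 0.6578 = -0.908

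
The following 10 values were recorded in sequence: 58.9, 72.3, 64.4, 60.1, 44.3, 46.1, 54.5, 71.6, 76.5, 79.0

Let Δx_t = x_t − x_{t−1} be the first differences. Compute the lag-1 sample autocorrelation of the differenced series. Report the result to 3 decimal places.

0.241

First differences Δx: 13.4, -7.9, -4.3, -15.8, 1.8, 8.4, 17.1, 4.9, 2.5
Mean of differences = 2.2333
Numerator Σ(Δx_t−Δx̄)(Δx_{t+1}−Δx̄) = 208.0422
Denominator Σ(Δx_t−Δx̄)² = 861.6800
r_1(Δx) = 208.0422 / 861.6800 = 0.241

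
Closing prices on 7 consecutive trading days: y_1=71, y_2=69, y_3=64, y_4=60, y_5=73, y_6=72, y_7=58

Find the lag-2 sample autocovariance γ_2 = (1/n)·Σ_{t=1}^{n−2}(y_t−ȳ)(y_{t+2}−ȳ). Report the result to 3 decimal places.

-19.187

Mean ȳ = (71 + 69 + 64 + 60 + 73 + 72 + 58)/7 = 66.7143
Σ_{t=1}^{5}(y_t−ȳ)(y_{t+2}−ȳ) = -134.3061
γ_2 = -134.3061 / 7 = -19.187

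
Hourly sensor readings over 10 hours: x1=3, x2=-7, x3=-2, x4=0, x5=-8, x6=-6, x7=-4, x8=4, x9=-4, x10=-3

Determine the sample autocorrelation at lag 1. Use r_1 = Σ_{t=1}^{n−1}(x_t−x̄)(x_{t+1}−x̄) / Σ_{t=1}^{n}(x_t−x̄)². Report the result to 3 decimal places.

Mean x̄ = (3 − 7 − 2 + 0 − 8 − 6 − 4 + 4 − 4 − 3)/10 = -2.7000
Numerator Σ_{t=1}^{9}(x_t−x̄)(x_{t+1}−x̄) = -35.1900
Denominator Σ(x_t−x̄)² = 146.1000
r_1 = -35.1900 / 146.1000 = -0.241

-0.241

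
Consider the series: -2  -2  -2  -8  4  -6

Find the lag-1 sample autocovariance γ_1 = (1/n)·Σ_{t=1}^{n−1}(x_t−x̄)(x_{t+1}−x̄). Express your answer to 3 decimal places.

Mean x̄ = (-2 − 2 − 2 − 8 + 4 − 6)/6 = -2.6667
Σ_{t=1}^{5}(x_t−x̄)(x_{t+1}−x̄) = -60.4444
γ_1 = -60.4444 / 6 = -10.074

-10.074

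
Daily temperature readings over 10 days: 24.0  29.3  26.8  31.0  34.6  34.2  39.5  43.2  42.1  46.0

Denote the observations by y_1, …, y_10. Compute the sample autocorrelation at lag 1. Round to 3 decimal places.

Mean ȳ = (24.0 + 29.3 + 26.8 + 31.0 + 34.6 + 34.2 + 39.5 + 43.2 + 42.1 + 46.0)/10 = 35.0700
Numerator Σ_{t=1}^{9}(y_t−ȳ)(y_{t+1}−ȳ) = 313.7261
Denominator Σ(y_t−ȳ)² = 496.3810
r_1 = 313.7261 / 496.3810 = 0.632

0.632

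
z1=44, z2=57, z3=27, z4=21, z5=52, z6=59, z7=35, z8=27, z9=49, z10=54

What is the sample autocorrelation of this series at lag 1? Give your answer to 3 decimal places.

Mean z̄ = (44 + 57 + 27 + 21 + 52 + 59 + 35 + 27 + 49 + 54)/10 = 42.5000
Numerator Σ_{t=1}^{9}(z_t−z̄)(z_{t+1}−z̄) = 49.2500
Denominator Σ(z_t−z̄)² = 1748.5000
r_1 = 49.2500 / 1748.5000 = 0.028

0.028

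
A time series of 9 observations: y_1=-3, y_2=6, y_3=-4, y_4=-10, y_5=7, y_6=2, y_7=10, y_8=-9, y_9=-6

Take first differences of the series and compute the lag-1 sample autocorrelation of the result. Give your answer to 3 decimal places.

-0.489

First differences Δy: 9, -10, -6, 17, -5, 8, -19, 3
Mean of differences = -0.3750
Numerator Σ(Δy_t−Δȳ)(Δy_{t+1}−Δȳ) = -471.7656
Denominator Σ(Δy_t−Δȳ)² = 963.8750
r_1(Δy) = -471.7656 / 963.8750 = -0.489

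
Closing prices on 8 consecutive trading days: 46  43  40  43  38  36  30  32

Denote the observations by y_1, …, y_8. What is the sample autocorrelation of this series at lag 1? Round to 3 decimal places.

Mean ȳ = (46 + 43 + 40 + 43 + 38 + 36 + 30 + 32)/8 = 38.5000
Deviations from mean: 7.5000, 4.5000, 1.5000, 4.5000, -0.5000, -2.5000, -8.5000, -6.5000
Numerator Σ_{t=1}^{7}(y_t−ȳ)(y_{t+1}−ȳ) = 122.7500
Denominator Σ(y_t−ȳ)² = 220.0000
r_1 = 122.7500 / 220.0000 = 0.558

0.558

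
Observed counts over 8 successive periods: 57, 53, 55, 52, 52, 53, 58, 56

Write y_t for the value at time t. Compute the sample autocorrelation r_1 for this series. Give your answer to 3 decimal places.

Mean ȳ = (57 + 53 + 55 + 52 + 52 + 53 + 58 + 56)/8 = 54.5000
Deviations from mean: 2.5000, -1.5000, 0.5000, -2.5000, -2.5000, -1.5000, 3.5000, 1.5000
Σ(y_t−ȳ)(y_{t+1}−ȳ) = (-3.7500) + (-0.7500) + (-1.2500) + (6.2500) + (3.7500) + (-5.2500) + (5.2500) = 4.2500
Denominator Σ(y_t−ȳ)² = 38.0000
r_1 = 4.2500 / 38.0000 = 0.112

0.112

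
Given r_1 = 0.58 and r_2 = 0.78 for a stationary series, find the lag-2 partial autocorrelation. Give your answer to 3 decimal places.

φ_{22} = (r_2 − r_1²) / (1 − r_1²)
r_1² = (0.58)² = 0.3364
Numerator = 0.78 − 0.3364 = 0.4436; denominator = 1 − 0.3364 = 0.6636
φ_{22} = 0.4436 / 0.6636 = 0.668

0.668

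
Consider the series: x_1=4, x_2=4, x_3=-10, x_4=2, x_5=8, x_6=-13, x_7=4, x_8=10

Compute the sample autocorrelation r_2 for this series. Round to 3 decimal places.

Mean x̄ = (4 + 4 − 10 + 2 + 8 − 13 + 4 + 10)/8 = 1.1250
Deviations from mean: 2.8750, 2.8750, -11.1250, 0.8750, 6.8750, -14.1250, 2.8750, 8.8750
Numerator Σ_{t=1}^{6}(x_t−x̄)(x_{t+2}−x̄) = -223.9063
Denominator Σ(x_t−x̄)² = 474.8750
r_2 = -223.9063 / 474.8750 = -0.472

-0.472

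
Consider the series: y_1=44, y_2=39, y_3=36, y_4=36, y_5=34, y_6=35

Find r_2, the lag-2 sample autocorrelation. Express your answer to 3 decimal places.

Mean ȳ = (44 + 39 + 36 + 36 + 34 + 35)/6 = 37.3333
Numerator Σ_{t=1}^{4}(y_t−ȳ)(y_{t+2}−ȳ) = -3.5556
Denominator Σ(y_t−ȳ)² = 67.3333
r_2 = -3.5556 / 67.3333 = -0.053

-0.053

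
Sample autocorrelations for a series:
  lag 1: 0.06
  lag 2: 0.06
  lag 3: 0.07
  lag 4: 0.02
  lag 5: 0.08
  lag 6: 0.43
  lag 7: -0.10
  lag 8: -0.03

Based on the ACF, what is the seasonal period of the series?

6

The largest autocorrelation is r_6 = 0.43; the remaining lags stay at or below 0.08.
The dominant spike at lag 6 indicates a seasonal period of 6.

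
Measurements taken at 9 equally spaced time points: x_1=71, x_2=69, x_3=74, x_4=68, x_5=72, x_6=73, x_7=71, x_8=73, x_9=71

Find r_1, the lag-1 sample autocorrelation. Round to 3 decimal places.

-0.570

Mean x̄ = (71 + 69 + 74 + 68 + 72 + 73 + 71 + 73 + 71)/9 = 71.3333
Numerator Σ_{t=1}^{8}(x_t−x̄)(x_{t+1}−x̄) = -17.1111
Denominator Σ(x_t−x̄)² = 30.0000
r_1 = -17.1111 / 30.0000 = -0.570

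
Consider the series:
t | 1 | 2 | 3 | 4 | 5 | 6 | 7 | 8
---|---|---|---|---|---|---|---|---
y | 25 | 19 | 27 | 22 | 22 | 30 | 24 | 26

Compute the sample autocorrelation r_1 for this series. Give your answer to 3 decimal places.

-0.417

Mean ȳ = (25 + 19 + 27 + 22 + 22 + 30 + 24 + 26)/8 = 24.3750
Σ(y_t−ȳ)(y_{t+1}−ȳ) = (-3.3594) + (-14.1094) + (-6.2344) + (5.6406) + (-13.3594) + (-2.1094) + (-0.6094) = -34.1406
Denominator Σ(y_t−ȳ)² = 81.8750
r_1 = -34.1406 / 81.8750 = -0.417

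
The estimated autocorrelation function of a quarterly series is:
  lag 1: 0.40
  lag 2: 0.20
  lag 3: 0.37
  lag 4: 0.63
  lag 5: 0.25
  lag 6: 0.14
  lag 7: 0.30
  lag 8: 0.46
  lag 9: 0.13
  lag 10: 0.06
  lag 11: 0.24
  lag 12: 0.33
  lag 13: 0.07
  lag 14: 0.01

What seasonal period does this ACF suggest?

The largest autocorrelation is r_4 = 0.63, with a weaker echo at lag 8 (0.46); the remaining lags stay at or below 0.40. The elevated value at lag 1 (0.40), dropping to 0.20 at lag 2, reflects decaying short-term dependence rather than seasonality.
The dominant spike at lag 4 indicates a seasonal period of 4.

4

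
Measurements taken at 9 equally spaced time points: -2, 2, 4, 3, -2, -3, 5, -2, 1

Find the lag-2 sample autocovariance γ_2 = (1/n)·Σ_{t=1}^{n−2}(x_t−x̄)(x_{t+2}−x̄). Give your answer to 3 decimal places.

-2.617

Mean x̄ = (-2 + 2 + 4 + 3 − 2 − 3 + 5 − 2 + 1)/9 = 0.6667
Σ_{t=1}^{7}(x_t−x̄)(x_{t+2}−x̄) = -23.5556
γ_2 = -23.5556 / 9 = -2.617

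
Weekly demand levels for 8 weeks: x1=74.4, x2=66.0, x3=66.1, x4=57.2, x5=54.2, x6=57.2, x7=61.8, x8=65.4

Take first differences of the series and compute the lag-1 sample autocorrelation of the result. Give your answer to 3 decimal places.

First differences Δx: -8.4, 0.1, -8.9, -3.0, 3.0, 4.6, 3.6
Mean of differences = -1.2857
Numerator Σ(Δx_t−Δx̄)(Δx_{t+1}−Δx̄) = 39.2769
Denominator Σ(Δx_t−Δx̄)² = 190.3286
r_1(Δx) = 39.2769 / 190.3286 = 0.206

0.206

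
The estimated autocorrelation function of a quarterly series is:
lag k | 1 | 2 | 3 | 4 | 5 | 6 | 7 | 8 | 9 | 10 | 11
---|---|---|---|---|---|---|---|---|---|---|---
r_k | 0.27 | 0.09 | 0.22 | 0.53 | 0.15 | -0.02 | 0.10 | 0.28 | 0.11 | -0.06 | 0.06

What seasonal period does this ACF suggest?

4

The largest autocorrelation is r_4 = 0.53, with a weaker echo at lag 8 (0.28); the remaining lags stay at or below 0.27. The elevated value at lag 1 (0.27), dropping to 0.09 at lag 2, reflects decaying short-term dependence rather than seasonality.
The dominant spike at lag 4 indicates a seasonal period of 4.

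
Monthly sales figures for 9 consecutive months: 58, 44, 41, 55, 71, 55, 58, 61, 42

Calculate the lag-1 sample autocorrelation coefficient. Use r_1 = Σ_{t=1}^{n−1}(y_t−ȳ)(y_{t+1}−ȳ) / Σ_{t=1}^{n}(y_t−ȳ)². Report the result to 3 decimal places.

0.076

Mean ȳ = (58 + 44 + 41 + 55 + 71 + 55 + 58 + 61 + 42)/9 = 53.8889
Numerator Σ_{t=1}^{8}(y_t−ȳ)(y_{t+1}−ȳ) = 59.7654
Denominator Σ(y_t−ȳ)² = 784.8889
r_1 = 59.7654 / 784.8889 = 0.076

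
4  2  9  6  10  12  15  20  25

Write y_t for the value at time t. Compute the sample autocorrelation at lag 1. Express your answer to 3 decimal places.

0.580

Mean ȳ = (4 + 2 + 9 + 6 + 10 + 12 + 15 + 20 + 25)/9 = 11.4444
Numerator Σ_{t=1}^{8}(y_t−ȳ)(y_{t+1}−ȳ) = 262.1358
Denominator Σ(y_t−ȳ)² = 452.2222
r_1 = 262.1358 / 452.2222 = 0.580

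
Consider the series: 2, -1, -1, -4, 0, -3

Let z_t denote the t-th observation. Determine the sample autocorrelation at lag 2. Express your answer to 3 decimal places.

0.238

Mean z̄ = (2 − 1 − 1 − 4 + 0 − 3)/6 = -1.1667
Deviations from mean: 3.1667, 0.1667, 0.1667, -2.8333, 1.1667, -1.8333
Σ(z_t−z̄)(z_{t+2}−z̄) = (0.5278) + (-0.4722) + (0.1944) + (5.1944) = 5.4444
Denominator Σ(z_t−z̄)² = 22.8333
r_2 = 5.4444 / 22.8333 = 0.238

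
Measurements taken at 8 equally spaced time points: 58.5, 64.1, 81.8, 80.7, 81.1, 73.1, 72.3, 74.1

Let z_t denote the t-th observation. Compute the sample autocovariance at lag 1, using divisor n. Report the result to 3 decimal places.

22.197

Mean z̄ = (58.5 + 64.1 + 81.8 + 80.7 + 81.1 + 73.1 + 72.3 + 74.1)/8 = 73.2125
Deviations: -14.7125, -9.1125, 8.5875, 7.4875, 7.8875, -0.1125, -0.9125, 0.8875
Σ_{t=1}^{7}(z_t−z̄)(z_{t+1}−z̄) = 177.5761
γ_1 = 177.5761 / 8 = 22.197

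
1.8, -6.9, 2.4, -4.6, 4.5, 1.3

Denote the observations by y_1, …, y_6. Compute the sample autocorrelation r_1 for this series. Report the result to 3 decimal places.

-0.565

Mean ȳ = (1.8 − 6.9 + 2.4 − 4.6 + 4.5 + 1.3)/6 = -0.2500
Deviations from mean: 2.0500, -6.6500, 2.6500, -4.3500, 4.7500, 1.5500
Numerator Σ_{t=1}^{5}(y_t−ȳ)(y_{t+1}−ȳ) = -56.0825
Denominator Σ(y_t−ȳ)² = 99.3350
r_1 = -56.0825 / 99.3350 = -0.565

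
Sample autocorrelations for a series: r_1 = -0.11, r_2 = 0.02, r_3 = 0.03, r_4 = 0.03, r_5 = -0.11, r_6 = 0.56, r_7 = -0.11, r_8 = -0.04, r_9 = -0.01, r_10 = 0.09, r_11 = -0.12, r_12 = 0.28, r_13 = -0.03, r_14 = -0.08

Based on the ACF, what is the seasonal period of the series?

6

The largest autocorrelation is r_6 = 0.56, with a weaker echo at lag 12 (0.28); the remaining lags stay at or below 0.09.
The dominant spike at lag 6 indicates a seasonal period of 6.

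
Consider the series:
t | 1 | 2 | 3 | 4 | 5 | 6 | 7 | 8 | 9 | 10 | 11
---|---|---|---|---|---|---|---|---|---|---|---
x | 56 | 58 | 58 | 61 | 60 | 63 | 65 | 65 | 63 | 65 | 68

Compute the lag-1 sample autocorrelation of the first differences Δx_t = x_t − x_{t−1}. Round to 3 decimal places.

-0.265

First differences Δx: 2, 0, 3, -1, 3, 2, 0, -2, 2, 3
Mean of differences = 1.2000
Numerator Σ(Δx_t−Δx̄)(Δx_{t+1}−Δx̄) = -7.8400
Denominator Σ(Δx_t−Δx̄)² = 29.6000
r_1(Δx) = -7.8400 / 29.6000 = -0.265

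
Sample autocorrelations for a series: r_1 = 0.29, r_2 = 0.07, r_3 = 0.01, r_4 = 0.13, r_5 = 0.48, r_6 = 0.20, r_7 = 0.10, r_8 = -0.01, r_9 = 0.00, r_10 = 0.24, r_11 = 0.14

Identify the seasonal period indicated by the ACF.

5

The largest autocorrelation is r_5 = 0.48; the remaining lags stay at or below 0.29. The elevated value at lag 1 (0.29), dropping to 0.07 at lag 2, reflects decaying short-term dependence rather than seasonality.
The dominant spike at lag 5 indicates a seasonal period of 5.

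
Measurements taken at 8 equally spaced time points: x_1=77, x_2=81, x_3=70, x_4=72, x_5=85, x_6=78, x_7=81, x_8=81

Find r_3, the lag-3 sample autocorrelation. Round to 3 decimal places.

0.169

Mean x̄ = (77 + 81 + 70 + 72 + 85 + 78 + 81 + 81)/8 = 78.1250
Deviations from mean: -1.1250, 2.8750, -8.1250, -6.1250, 6.8750, -0.1250, 2.8750, 2.8750
Numerator Σ_{t=1}^{5}(x_t−x̄)(x_{t+3}−x̄) = 29.8281
Denominator Σ(x_t−x̄)² = 176.8750
r_3 = 29.8281 / 176.8750 = 0.169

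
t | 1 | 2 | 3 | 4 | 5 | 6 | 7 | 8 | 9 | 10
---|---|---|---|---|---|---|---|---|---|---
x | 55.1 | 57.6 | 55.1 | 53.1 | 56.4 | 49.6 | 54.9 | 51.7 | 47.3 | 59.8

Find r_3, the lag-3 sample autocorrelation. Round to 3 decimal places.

0.249

Mean x̄ = (55.1 + 57.6 + 55.1 + 53.1 + 56.4 + 49.6 + 54.9 + 51.7 + 47.3 + 59.8)/10 = 54.0600
Σ(x_t−x̄)(x_{t+3}−x̄) = (-0.9984) + (8.2836) + (-4.6384) + (-0.8064) + (-5.5224) + (30.1496) + (4.8216) = 31.2892
Denominator Σ(x_t−x̄)² = 125.9040
r_3 = 31.2892 / 125.9040 = 0.249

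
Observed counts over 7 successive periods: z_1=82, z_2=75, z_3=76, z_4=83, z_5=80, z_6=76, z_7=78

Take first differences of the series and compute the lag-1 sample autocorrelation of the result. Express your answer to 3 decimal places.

First differences Δz: -7, 1, 7, -3, -4, 2
Mean of differences = -0.6667
Numerator Σ(Δz_t−Δz̄)(Δz_{t+1}−Δz̄) = -16.7778
Denominator Σ(Δz_t−Δz̄)² = 125.3333
r_1(Δz) = -16.7778 / 125.3333 = -0.134

-0.134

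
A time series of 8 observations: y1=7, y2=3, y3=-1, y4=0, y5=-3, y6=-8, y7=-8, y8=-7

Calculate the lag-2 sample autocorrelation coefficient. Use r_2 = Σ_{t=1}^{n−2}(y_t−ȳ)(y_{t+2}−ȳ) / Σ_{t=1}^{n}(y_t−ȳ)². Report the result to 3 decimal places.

Mean ȳ = (7 + 3 − 1 + 0 − 3 − 8 − 8 − 7)/8 = -2.1250
Deviations from mean: 9.1250, 5.1250, 1.1250, 2.1250, -0.8750, -5.8750, -5.8750, -4.8750
Numerator Σ_{t=1}^{6}(y_t−ȳ)(y_{t+2}−ȳ) = 41.4688
Denominator Σ(y_t−ȳ)² = 208.8750
r_2 = 41.4688 / 208.8750 = 0.199

0.199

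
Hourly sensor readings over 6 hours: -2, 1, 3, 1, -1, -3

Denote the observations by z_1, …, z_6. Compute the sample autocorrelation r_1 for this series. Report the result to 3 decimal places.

0.267

Mean z̄ = (-2 + 1 + 3 + 1 − 1 − 3)/6 = -0.1667
Deviations from mean: -1.8333, 1.1667, 3.1667, 1.1667, -0.8333, -2.8333
Numerator Σ_{t=1}^{5}(z_t−z̄)(z_{t+1}−z̄) = 6.6389
Denominator Σ(z_t−z̄)² = 24.8333
r_1 = 6.6389 / 24.8333 = 0.267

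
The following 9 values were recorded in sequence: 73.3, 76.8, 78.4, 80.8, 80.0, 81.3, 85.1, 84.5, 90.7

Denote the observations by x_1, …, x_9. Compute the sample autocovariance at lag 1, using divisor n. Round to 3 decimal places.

Mean x̄ = (73.3 + 76.8 + 78.4 + 80.8 + 80.0 + 81.3 + 85.1 + 84.5 + 90.7)/9 = 81.2111
Σ_{t=1}^{8}(x_t−x̄)(x_{t+1}−x̄) = 93.1865
γ_1 = 93.1865 / 9 = 10.354

10.354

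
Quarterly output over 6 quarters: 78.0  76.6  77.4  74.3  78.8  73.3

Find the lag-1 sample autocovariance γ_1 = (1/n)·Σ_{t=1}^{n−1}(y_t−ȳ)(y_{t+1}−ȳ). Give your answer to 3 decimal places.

-2.343

Mean ȳ = (78.0 + 76.6 + 77.4 + 74.3 + 78.8 + 73.3)/6 = 76.4000
Σ_{t=1}^{5}(y_t−ȳ)(y_{t+1}−ȳ) = -14.0600
γ_1 = -14.0600 / 6 = -2.343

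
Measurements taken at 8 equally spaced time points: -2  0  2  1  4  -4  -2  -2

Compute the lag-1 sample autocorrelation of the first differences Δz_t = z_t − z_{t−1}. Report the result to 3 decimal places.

-0.477

First differences Δz: 2, 2, -1, 3, -8, 2, 0
Mean of differences = 0.0000
Numerator Σ(Δz_t−Δz̄)(Δz_{t+1}−Δz̄) = -41.0000
Denominator Σ(Δz_t−Δz̄)² = 86.0000
r_1(Δz) = -41.0000 / 86.0000 = -0.477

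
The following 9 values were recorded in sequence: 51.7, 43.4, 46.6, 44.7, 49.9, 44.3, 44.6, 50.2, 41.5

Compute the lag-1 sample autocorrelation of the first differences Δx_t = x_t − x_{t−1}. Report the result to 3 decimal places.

-0.482

First differences Δx: -8.3, 3.2, -1.9, 5.2, -5.6, 0.3, 5.6, -8.7
Mean of differences = -1.2750
Numerator Σ(Δx_t−Δx̄)(Δx_{t+1}−Δx̄) = -113.3156
Denominator Σ(Δx_t−Δx̄)² = 235.2750
r_1(Δx) = -113.3156 / 235.2750 = -0.482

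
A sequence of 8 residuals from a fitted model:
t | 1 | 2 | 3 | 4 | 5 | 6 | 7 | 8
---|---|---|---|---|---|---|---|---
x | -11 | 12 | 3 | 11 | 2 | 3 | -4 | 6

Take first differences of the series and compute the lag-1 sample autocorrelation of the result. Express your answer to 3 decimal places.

-0.468

First differences Δx: 23, -9, 8, -9, 1, -7, 10
Mean of differences = 2.4286
Numerator Σ(Δx_t−Δx̄)(Δx_{t+1}−Δx̄) = -404.0408
Denominator Σ(Δx_t−Δx̄)² = 863.7143
r_1(Δx) = -404.0408 / 863.7143 = -0.468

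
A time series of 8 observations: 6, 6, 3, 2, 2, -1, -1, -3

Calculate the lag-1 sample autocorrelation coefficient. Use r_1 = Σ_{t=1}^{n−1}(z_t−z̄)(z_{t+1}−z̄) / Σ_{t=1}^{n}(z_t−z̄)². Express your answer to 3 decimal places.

Mean z̄ = (6 + 6 + 3 + 2 + 2 − 1 − 1 − 3)/8 = 1.7500
Deviations from mean: 4.2500, 4.2500, 1.2500, 0.2500, 0.2500, -2.7500, -2.7500, -4.7500
Σ(z_t−z̄)(z_{t+1}−z̄) = (18.0625) + (5.3125) + (0.3125) + (0.0625) + (-0.6875) + (7.5625) + (13.0625) = 43.6875
Denominator Σ(z_t−z̄)² = 75.5000
r_1 = 43.6875 / 75.5000 = 0.579

0.579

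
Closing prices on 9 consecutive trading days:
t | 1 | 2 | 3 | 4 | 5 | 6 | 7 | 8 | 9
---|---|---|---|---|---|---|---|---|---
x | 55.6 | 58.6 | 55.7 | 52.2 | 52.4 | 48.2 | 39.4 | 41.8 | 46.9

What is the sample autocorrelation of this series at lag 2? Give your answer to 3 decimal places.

0.243

Mean x̄ = (55.6 + 58.6 + 55.7 + 52.2 + 52.4 + 48.2 + 39.4 + 41.8 + 46.9)/9 = 50.0889
Σ(x_t−x̄)(x_{t+2}−x̄) = (30.9235) + (17.9679) + (12.9679) + (-3.9877) + (-24.7032) + (15.6568) + (34.0857) = 82.9109
Denominator Σ(x_t−x̄)² = 340.7889
r_2 = 82.9109 / 340.7889 = 0.243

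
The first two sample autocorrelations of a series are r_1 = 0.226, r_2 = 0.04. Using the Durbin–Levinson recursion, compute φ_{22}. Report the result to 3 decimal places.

φ_{22} = (r_2 − r_1²) / (1 − r_1²)
r_1² = (0.226)² = 0.051076
Numerator = 0.04 − 0.0511 = -0.0111; denominator = 1 − 0.0511 = 0.9489
φ_{22} = -0.0111 / 0.9489 = -0.012

-0.012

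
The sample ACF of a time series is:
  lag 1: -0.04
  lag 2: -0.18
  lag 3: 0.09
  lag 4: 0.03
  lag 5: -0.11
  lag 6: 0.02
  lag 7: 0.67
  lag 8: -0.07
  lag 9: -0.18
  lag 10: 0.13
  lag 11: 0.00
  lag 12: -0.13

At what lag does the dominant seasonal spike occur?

7

The largest autocorrelation is r_7 = 0.67; the remaining lags stay at or below 0.13.
The dominant spike at lag 7 indicates a seasonal period of 7.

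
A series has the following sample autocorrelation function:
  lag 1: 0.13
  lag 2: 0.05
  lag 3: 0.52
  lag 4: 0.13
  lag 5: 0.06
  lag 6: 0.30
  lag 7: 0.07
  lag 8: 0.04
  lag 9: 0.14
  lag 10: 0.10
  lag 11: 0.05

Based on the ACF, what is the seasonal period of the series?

3

The largest autocorrelation is r_3 = 0.52, with a weaker echo at lag 6 (0.30); the remaining lags stay at or below 0.14.
The dominant spike at lag 3 indicates a seasonal period of 3.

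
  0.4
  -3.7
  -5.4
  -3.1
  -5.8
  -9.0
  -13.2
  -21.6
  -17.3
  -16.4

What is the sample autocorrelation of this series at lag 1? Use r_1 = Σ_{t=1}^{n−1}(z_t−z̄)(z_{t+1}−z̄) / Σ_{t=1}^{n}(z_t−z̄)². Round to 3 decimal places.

Mean z̄ = (0.4 − 3.7 − 5.4 − 3.1 − 5.8 − 9.0 − 13.2 − 21.6 − 17.3 − 16.4)/10 = -9.5100
Numerator Σ_{t=1}^{9}(z_t−z̄)(z_{t+1}−z̄) = 324.0589
Denominator Σ(z_t−z̄)² = 471.9090
r_1 = 324.0589 / 471.9090 = 0.687

0.687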